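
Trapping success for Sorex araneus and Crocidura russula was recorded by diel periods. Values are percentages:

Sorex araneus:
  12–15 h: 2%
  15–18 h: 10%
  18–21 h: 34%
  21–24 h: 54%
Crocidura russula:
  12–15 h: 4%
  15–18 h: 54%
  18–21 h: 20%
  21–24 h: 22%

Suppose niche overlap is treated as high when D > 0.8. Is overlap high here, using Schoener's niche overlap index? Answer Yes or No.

Convert percentages to proportions (divide by 100).
Σ|p₁ᵢ − p₂ᵢ| = 0.02 + 0.44 + 0.14 + 0.32 = 0.92
D = 1 − ½ × 0.92 = 1 − 0.460 = 0.5400
D = 0.5400 < 0.8 → No.

No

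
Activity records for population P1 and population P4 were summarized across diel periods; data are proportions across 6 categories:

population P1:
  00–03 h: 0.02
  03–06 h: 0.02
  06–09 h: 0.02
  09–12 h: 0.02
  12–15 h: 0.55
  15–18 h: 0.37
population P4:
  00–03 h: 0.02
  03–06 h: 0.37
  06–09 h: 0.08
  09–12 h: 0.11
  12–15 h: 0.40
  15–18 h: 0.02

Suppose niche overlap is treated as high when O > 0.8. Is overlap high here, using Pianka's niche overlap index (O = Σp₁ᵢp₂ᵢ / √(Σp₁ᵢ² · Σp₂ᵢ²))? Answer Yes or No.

Σ p₁ᵢp₂ᵢ = 0.0004 + 0.0074 + 0.0016 + 0.0022 + 0.2200 + 0.0074 = 0.2390
Σp_1ᵢ² = 0.02² + 0.02² + 0.02² + 0.02² + 0.55² + 0.37² = 0.0004 + 0.0004 + 0.0004 + 0.0004 + 0.3025 + 0.1369 = 0.4410
Σp_2ᵢ² = 0.02² + 0.37² + 0.08² + 0.11² + 0.40² + 0.02² = 0.0004 + 0.1369 + 0.0064 + 0.0121 + 0.1600 + 0.0004 = 0.3162
O = 0.2390 / √(0.4410 × 0.3162) = 0.2390 / 0.37342 = 0.6400
O = 0.6400 < 0.8 → No.

No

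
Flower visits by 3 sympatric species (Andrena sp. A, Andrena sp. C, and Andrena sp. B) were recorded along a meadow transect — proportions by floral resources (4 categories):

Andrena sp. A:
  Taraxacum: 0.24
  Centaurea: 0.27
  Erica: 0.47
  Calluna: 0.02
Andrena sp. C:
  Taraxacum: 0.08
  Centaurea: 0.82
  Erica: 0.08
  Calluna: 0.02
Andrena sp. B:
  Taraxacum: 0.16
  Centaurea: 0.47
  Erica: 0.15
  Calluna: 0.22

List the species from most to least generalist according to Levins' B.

Andrena sp. B > Andrena sp. A > Andrena sp. C

Σp_Aᵢ² = 0.24² + 0.27² + 0.47² + 0.02² = 0.0576 + 0.0729 + 0.2209 + 0.0004 = 0.3518
B_A = 1 / 0.3518 = 2.8425
Σp_Cᵢ² = 0.08² + 0.82² + 0.08² + 0.02² = 0.0064 + 0.6724 + 0.0064 + 0.0004 = 0.6856
B_C = 1 / 0.6856 = 1.4586
Σp_Bᵢ² = 0.16² + 0.47² + 0.15² + 0.22² = 0.0256 + 0.2209 + 0.0225 + 0.0484 = 0.3174
B_B = 1 / 0.3174 = 3.1506
Ranking by B (broadest → narrowest): Andrena sp. B (3.15) > Andrena sp. A (2.84) > Andrena sp. C (1.46)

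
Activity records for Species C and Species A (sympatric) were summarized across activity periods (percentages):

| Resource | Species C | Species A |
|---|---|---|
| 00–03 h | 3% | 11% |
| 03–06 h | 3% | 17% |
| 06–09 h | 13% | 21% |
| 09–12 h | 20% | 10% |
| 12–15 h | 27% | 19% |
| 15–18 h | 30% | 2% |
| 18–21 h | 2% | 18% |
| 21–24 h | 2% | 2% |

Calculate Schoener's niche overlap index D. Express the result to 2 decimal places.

Convert percentages to proportions (divide by 100).
Σ|p₁ᵢ − p₂ᵢ| = 0.08 + 0.14 + 0.08 + 0.10 + 0.08 + 0.28 + 0.16 + 0.00 = 0.92
D = 1 − ½ × 0.92 = 1 − 0.460 = 0.5400

0.54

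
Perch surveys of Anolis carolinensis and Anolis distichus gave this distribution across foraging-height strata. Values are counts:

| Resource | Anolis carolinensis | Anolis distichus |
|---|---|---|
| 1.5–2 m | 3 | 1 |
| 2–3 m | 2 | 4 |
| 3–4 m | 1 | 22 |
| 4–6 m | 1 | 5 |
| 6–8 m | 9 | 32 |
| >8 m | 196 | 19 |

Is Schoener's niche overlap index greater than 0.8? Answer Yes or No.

Proportions for Anolis carolinensis (n=212): 3/212=0.0142, 2/212=0.0094, 1/212=0.0047, 1/212=0.0047, 9/212=0.0425, 196/212=0.9245
Proportions for Anolis distichus (n=83): 1/83=0.0120, 4/83=0.0482, 22/83=0.2651, 5/83=0.0602, 32/83=0.3855, 19/83=0.2289
Σ|p₁ᵢ − p₂ᵢ| = 0.0022 + 0.0388 + 0.2604 + 0.0555 + 0.3430 + 0.6956 = 1.3955
D = 1 − ½ × 1.3955 = 1 − 0.69775 = 0.30225
D = 0.30225 < 0.8 → No.

No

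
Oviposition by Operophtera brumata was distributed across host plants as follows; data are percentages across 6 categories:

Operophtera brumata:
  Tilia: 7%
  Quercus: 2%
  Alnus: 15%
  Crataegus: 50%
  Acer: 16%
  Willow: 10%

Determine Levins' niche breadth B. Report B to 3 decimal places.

Convert percentages to proportions (divide by 100).
Σpᵢ² = 0.07² + 0.02² + 0.15² + 0.50² + 0.16² + 0.10² = 0.0049 + 0.0004 + 0.0225 + 0.2500 + 0.0256 + 0.0100 = 0.3134
B = 1 / 0.3134 = 3.19081

3.191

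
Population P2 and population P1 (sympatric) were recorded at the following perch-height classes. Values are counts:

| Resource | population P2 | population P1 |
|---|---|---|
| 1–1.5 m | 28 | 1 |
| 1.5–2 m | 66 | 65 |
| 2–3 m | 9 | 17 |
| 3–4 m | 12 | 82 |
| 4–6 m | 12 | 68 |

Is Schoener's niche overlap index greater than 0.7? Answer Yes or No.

Proportions for population P2 (n=127): 28/127=0.2205, 66/127=0.5197, 9/127=0.0709, 12/127=0.0945, 12/127=0.0945
Proportions for population P1 (n=233): 1/233=0.0043, 65/233=0.2790, 17/233=0.0730, 82/233=0.3519, 68/233=0.2918
Σ|p₁ᵢ − p₂ᵢ| = 0.2162 + 0.2407 + 0.0021 + 0.2574 + 0.1973 = 0.9137
D = 1 − ½ × 0.9137 = 1 − 0.45685 = 0.54315
D = 0.54315 < 0.7 → No.

No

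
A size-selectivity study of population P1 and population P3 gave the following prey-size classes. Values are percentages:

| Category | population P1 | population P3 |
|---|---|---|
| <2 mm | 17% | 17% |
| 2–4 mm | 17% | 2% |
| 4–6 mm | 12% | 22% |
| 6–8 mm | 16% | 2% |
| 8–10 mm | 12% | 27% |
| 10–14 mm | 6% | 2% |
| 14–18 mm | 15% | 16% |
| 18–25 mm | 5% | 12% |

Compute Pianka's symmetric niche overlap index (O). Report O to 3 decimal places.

0.764

Convert percentages to proportions (divide by 100).
Σ p₁ᵢp₂ᵢ = 0.0289 + 0.0034 + 0.0264 + 0.0032 + 0.0324 + 0.0012 + 0.0240 + 0.0060 = 0.1255
Σp_1ᵢ² = 0.17² + 0.17² + 0.12² + 0.16² + 0.12² + 0.06² + 0.15² + 0.05² = 0.0289 + 0.0289 + 0.0144 + 0.0256 + 0.0144 + 0.0036 + 0.0225 + 0.0025 = 0.1408
Σp_2ᵢ² = 0.17² + 0.02² + 0.22² + 0.02² + 0.27² + 0.02² + 0.16² + 0.12² = 0.0289 + 0.0004 + 0.0484 + 0.0004 + 0.0729 + 0.0004 + 0.0256 + 0.0144 = 0.1914
O = 0.1255 / √(0.1408 × 0.1914) = 0.1255 / 0.164162 = 0.76449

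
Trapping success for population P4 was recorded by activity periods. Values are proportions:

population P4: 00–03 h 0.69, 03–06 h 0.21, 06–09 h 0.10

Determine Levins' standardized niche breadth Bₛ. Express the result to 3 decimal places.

0.443

Σpᵢ² = 0.69² + 0.21² + 0.10² = 0.4761 + 0.0441 + 0.0100 = 0.5302
B = 1 / 0.5302 = 1.88608
Bₛ = (B − 1)/(n − 1) = (1.88608 − 1)/(3 − 1) = 0.88608/2 = 0.44304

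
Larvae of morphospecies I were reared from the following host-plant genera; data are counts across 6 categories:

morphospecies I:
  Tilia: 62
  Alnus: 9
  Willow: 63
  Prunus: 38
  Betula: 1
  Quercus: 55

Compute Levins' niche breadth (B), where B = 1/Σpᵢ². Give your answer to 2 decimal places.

Proportions for morphospecies I (n=228): 62/228=0.2719, 9/228=0.0395, 63/228=0.2763, 38/228=0.1667, 1/228=0.0044, 55/228=0.2412
Σpᵢ² = 0.2719² + 0.0395² + 0.2763² + 0.1667² + 0.0044² + 0.2412² = 0.073930 + 0.001560 + 0.076342 + 0.027789 + 0.000019 + 0.058177 = 0.237817
B = 1 / 0.237817 = 4.2049

4.20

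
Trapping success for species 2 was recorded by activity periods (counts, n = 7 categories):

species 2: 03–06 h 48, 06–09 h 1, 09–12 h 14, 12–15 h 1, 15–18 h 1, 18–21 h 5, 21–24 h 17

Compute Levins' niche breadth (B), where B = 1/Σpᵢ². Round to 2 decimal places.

2.69

Proportions for species 2 (n=87): 48/87=0.5517, 1/87=0.0115, 14/87=0.1609, 1/87=0.0115, 1/87=0.0115, 5/87=0.0575, 17/87=0.1954
Σpᵢ² = 0.5517² + 0.0115² + 0.1609² + 0.0115² + 0.0115² + 0.0575² + 0.1954² = 0.304373 + 0.000132 + 0.025889 + 0.000132 + 0.000132 + 0.003306 + 0.038181 = 0.372145
B = 1 / 0.372145 = 2.6871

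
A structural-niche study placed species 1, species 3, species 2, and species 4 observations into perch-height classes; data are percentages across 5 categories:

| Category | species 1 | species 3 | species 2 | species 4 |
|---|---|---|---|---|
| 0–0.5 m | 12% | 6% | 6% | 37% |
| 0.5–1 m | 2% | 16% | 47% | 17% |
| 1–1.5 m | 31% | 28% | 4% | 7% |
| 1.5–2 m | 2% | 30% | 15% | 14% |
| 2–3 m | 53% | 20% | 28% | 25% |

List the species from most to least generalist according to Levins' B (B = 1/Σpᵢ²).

Convert percentages to proportions (divide by 100).
Σp_1ᵢ² = 0.12² + 0.02² + 0.31² + 0.02² + 0.53² = 0.0144 + 0.0004 + 0.0961 + 0.0004 + 0.2809 = 0.3922
B_1 = 1 / 0.3922 = 2.5497
Σp_3ᵢ² = 0.06² + 0.16² + 0.28² + 0.30² + 0.20² = 0.0036 + 0.0256 + 0.0784 + 0.0900 + 0.0400 = 0.2376
B_3 = 1 / 0.2376 = 4.2088
Σp_2ᵢ² = 0.06² + 0.47² + 0.04² + 0.15² + 0.28² = 0.0036 + 0.2209 + 0.0016 + 0.0225 + 0.0784 = 0.3270
B_2 = 1 / 0.3270 = 3.0581
Σp_4ᵢ² = 0.37² + 0.17² + 0.07² + 0.14² + 0.25² = 0.1369 + 0.0289 + 0.0049 + 0.0196 + 0.0625 = 0.2528
B_4 = 1 / 0.2528 = 3.9557
Ranking by B (broadest → narrowest): species 3 (4.21) > species 4 (3.96) > species 2 (3.06) > species 1 (2.55)

species 3 > species 4 > species 2 > species 1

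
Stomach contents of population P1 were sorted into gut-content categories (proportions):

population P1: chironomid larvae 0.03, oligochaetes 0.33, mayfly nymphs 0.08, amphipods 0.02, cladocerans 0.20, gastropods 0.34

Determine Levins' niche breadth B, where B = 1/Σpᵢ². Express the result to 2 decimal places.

3.67

Σpᵢ² = 0.03² + 0.33² + 0.08² + 0.02² + 0.20² + 0.34² = 0.0009 + 0.1089 + 0.0064 + 0.0004 + 0.0400 + 0.1156 = 0.2722
B = 1 / 0.2722 = 3.6738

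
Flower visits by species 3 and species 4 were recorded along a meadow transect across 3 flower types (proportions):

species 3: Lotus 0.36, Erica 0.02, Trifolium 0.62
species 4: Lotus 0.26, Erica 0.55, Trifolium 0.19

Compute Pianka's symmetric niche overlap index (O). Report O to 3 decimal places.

Σ p₁ᵢp₂ᵢ = 0.0936 + 0.0110 + 0.1178 = 0.2224
Σp_1ᵢ² = 0.36² + 0.02² + 0.62² = 0.1296 + 0.0004 + 0.3844 = 0.5144
Σp_2ᵢ² = 0.26² + 0.55² + 0.19² = 0.0676 + 0.3025 + 0.0361 = 0.4062
O = 0.2224 / √(0.5144 × 0.4062) = 0.2224 / 0.457110 = 0.48653

0.487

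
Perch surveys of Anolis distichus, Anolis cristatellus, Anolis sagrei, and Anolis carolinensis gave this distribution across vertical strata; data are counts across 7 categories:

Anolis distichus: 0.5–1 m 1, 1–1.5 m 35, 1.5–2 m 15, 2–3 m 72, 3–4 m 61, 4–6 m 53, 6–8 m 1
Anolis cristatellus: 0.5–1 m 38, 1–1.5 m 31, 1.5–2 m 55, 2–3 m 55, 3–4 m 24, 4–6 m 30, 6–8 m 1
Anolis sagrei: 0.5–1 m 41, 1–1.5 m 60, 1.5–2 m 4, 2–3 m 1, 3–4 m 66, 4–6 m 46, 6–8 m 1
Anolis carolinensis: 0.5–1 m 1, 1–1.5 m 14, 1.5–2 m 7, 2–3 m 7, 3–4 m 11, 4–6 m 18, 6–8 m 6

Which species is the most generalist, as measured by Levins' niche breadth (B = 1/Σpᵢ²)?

Proportions for Anolis distichus (n=238): 1/238=0.0042, 35/238=0.1471, 15/238=0.0630, 72/238=0.3025, 61/238=0.2563, 53/238=0.2227, 1/238=0.0042
Proportions for Anolis cristatellus (n=234): 38/234=0.1624, 31/234=0.1325, 55/234=0.2350, 55/234=0.2350, 24/234=0.1026, 30/234=0.1282, 1/234=0.0043
Proportions for Anolis sagrei (n=219): 41/219=0.1872, 60/219=0.2740, 4/219=0.0183, 1/219=0.0046, 66/219=0.3014, 46/219=0.2100, 1/219=0.0046
Proportions for Anolis carolinensis (n=64): 1/64=0.0156, 14/64=0.2188, 7/64=0.1094, 7/64=0.1094, 11/64=0.1719, 18/64=0.2813, 6/64=0.0938
Σp_distᵢ² = 0.0042² + 0.1471² + 0.0630² + 0.3025² + 0.2563² + 0.2227² + 0.0042² = 0.000018 + 0.021638 + 0.003969 + 0.091506 + 0.065690 + 0.049595 + 0.000018 = 0.232434
B_dist = 1 / 0.232434 = 4.3023
Σp_crisᵢ² = 0.1624² + 0.1325² + 0.2350² + 0.2350² + 0.1026² + 0.1282² + 0.0043² = 0.026374 + 0.017556 + 0.055225 + 0.055225 + 0.010527 + 0.016435 + 0.000018 = 0.181360
B_cris = 1 / 0.181360 = 5.5139
Σp_sagrᵢ² = 0.1872² + 0.2740² + 0.0183² + 0.0046² + 0.3014² + 0.2100² + 0.0046² = 0.035044 + 0.075076 + 0.000335 + 0.000021 + 0.090842 + 0.044100 + 0.000021 = 0.245439
B_sagr = 1 / 0.245439 = 4.0743
Σp_caroᵢ² = 0.0156² + 0.2188² + 0.1094² + 0.1094² + 0.1719² + 0.2813² + 0.0938² = 0.000243 + 0.047873 + 0.011968 + 0.011968 + 0.029550 + 0.079130 + 0.008798 = 0.189530
B_caro = 1 / 0.189530 = 5.2762
Highest B → broadest niche (most generalist): Anolis cristatellus (B = 5.51).

Anolis cristatellus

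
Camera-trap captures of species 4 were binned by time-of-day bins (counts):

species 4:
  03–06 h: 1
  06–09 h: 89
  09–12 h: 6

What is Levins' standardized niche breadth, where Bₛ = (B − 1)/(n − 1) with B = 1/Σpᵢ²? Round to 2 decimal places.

0.08

Proportions for species 4 (n=96): 1/96=0.0104, 89/96=0.9271, 6/96=0.0625
Σpᵢ² = 0.0104² + 0.9271² + 0.0625² = 0.000108 + 0.859514 + 0.003906 = 0.863528
B = 1 / 0.863528 = 1.1580
Bₛ = (B − 1)/(n − 1) = (1.1580 − 1)/(3 − 1) = 0.1580/2 = 0.0790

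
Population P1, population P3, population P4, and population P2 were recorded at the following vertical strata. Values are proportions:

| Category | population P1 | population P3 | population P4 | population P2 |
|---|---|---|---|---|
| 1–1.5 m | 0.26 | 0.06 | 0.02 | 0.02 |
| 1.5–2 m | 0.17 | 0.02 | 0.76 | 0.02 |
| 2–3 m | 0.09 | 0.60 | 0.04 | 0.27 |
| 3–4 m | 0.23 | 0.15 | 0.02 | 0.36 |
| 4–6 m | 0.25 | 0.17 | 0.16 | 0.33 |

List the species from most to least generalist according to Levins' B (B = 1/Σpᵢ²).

Σp_P1ᵢ² = 0.26² + 0.17² + 0.09² + 0.23² + 0.25² = 0.0676 + 0.0289 + 0.0081 + 0.0529 + 0.0625 = 0.2200
B_P1 = 1 / 0.2200 = 4.5455
Σp_P3ᵢ² = 0.06² + 0.02² + 0.60² + 0.15² + 0.17² = 0.0036 + 0.0004 + 0.3600 + 0.0225 + 0.0289 = 0.4154
B_P3 = 1 / 0.4154 = 2.4073
Σp_P4ᵢ² = 0.02² + 0.76² + 0.04² + 0.02² + 0.16² = 0.0004 + 0.5776 + 0.0016 + 0.0004 + 0.0256 = 0.6056
B_P4 = 1 / 0.6056 = 1.6513
Σp_P2ᵢ² = 0.02² + 0.02² + 0.27² + 0.36² + 0.33² = 0.0004 + 0.0004 + 0.0729 + 0.1296 + 0.1089 = 0.3122
B_P2 = 1 / 0.3122 = 3.2031
Ranking by B (broadest → narrowest): population P1 (4.55) > population P2 (3.20) > population P3 (2.41) > population P4 (1.65)

population P1 > population P2 > population P3 > population P4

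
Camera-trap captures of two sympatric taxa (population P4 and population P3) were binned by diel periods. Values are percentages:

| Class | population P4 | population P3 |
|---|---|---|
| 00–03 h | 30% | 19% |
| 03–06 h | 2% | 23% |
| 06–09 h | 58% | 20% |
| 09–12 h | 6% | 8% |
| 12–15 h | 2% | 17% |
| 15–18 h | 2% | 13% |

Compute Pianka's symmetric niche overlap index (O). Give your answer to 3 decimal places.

0.674

Convert percentages to proportions (divide by 100).
Σ p₁ᵢp₂ᵢ = 0.0570 + 0.0046 + 0.1160 + 0.0048 + 0.0034 + 0.0026 = 0.1884
Σp_1ᵢ² = 0.30² + 0.02² + 0.58² + 0.06² + 0.02² + 0.02² = 0.0900 + 0.0004 + 0.3364 + 0.0036 + 0.0004 + 0.0004 = 0.4312
Σp_2ᵢ² = 0.19² + 0.23² + 0.20² + 0.08² + 0.17² + 0.13² = 0.0361 + 0.0529 + 0.0400 + 0.0064 + 0.0289 + 0.0169 = 0.1812
O = 0.1884 / √(0.4312 × 0.1812) = 0.1884 / 0.279524 = 0.67400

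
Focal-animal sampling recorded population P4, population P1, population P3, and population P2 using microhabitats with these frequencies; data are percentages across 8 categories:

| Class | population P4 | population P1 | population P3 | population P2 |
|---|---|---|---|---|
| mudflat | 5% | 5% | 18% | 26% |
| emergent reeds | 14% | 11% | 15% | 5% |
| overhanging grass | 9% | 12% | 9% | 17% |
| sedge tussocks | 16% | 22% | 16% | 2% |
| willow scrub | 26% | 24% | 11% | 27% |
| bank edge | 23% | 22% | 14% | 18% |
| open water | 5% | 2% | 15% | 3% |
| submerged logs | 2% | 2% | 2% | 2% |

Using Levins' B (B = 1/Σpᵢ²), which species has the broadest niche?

population P3

Convert percentages to proportions (divide by 100).
Σp_P4ᵢ² = 0.05² + 0.14² + 0.09² + 0.16² + 0.26² + 0.23² + 0.05² + 0.02² = 0.0025 + 0.0196 + 0.0081 + 0.0256 + 0.0676 + 0.0529 + 0.0025 + 0.0004 = 0.1792
B_P4 = 1 / 0.1792 = 5.5804
Σp_P1ᵢ² = 0.05² + 0.11² + 0.12² + 0.22² + 0.24² + 0.22² + 0.02² + 0.02² = 0.0025 + 0.0121 + 0.0144 + 0.0484 + 0.0576 + 0.0484 + 0.0004 + 0.0004 = 0.1842
B_P1 = 1 / 0.1842 = 5.4289
Σp_P3ᵢ² = 0.18² + 0.15² + 0.09² + 0.16² + 0.11² + 0.14² + 0.15² + 0.02² = 0.0324 + 0.0225 + 0.0081 + 0.0256 + 0.0121 + 0.0196 + 0.0225 + 0.0004 = 0.1432
B_P3 = 1 / 0.1432 = 6.9832
Σp_P2ᵢ² = 0.26² + 0.05² + 0.17² + 0.02² + 0.27² + 0.18² + 0.03² + 0.02² = 0.0676 + 0.0025 + 0.0289 + 0.0004 + 0.0729 + 0.0324 + 0.0009 + 0.0004 = 0.2060
B_P2 = 1 / 0.2060 = 4.8544
Highest B → broadest niche (most generalist): population P3 (B = 6.98).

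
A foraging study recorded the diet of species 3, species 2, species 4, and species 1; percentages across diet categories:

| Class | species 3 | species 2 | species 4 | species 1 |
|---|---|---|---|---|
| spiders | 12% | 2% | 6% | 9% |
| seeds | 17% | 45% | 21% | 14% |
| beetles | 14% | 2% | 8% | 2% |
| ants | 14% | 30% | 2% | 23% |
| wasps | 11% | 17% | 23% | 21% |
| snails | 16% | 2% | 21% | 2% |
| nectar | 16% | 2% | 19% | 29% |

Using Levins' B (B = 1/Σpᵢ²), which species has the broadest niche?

Convert percentages to proportions (divide by 100).
Σp_3ᵢ² = 0.12² + 0.17² + 0.14² + 0.14² + 0.11² + 0.16² + 0.16² = 0.0144 + 0.0289 + 0.0196 + 0.0196 + 0.0121 + 0.0256 + 0.0256 = 0.1458
B_3 = 1 / 0.1458 = 6.8587
Σp_2ᵢ² = 0.02² + 0.45² + 0.02² + 0.30² + 0.17² + 0.02² + 0.02² = 0.0004 + 0.2025 + 0.0004 + 0.0900 + 0.0289 + 0.0004 + 0.0004 = 0.3230
B_2 = 1 / 0.3230 = 3.0960
Σp_4ᵢ² = 0.06² + 0.21² + 0.08² + 0.02² + 0.23² + 0.21² + 0.19² = 0.0036 + 0.0441 + 0.0064 + 0.0004 + 0.0529 + 0.0441 + 0.0361 = 0.1876
B_4 = 1 / 0.1876 = 5.3305
Σp_1ᵢ² = 0.09² + 0.14² + 0.02² + 0.23² + 0.21² + 0.02² + 0.29² = 0.0081 + 0.0196 + 0.0004 + 0.0529 + 0.0441 + 0.0004 + 0.0841 = 0.2096
B_1 = 1 / 0.2096 = 4.7710
Highest B → broadest niche (most generalist): species 3 (B = 6.86).

species 3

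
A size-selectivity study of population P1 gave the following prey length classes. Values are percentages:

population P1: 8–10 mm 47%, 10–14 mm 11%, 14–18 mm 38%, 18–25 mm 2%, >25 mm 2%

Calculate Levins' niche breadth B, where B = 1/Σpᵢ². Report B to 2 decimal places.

2.64

Convert percentages to proportions (divide by 100).
Σpᵢ² = 0.47² + 0.11² + 0.38² + 0.02² + 0.02² = 0.2209 + 0.0121 + 0.1444 + 0.0004 + 0.0004 = 0.3782
B = 1 / 0.3782 = 2.6441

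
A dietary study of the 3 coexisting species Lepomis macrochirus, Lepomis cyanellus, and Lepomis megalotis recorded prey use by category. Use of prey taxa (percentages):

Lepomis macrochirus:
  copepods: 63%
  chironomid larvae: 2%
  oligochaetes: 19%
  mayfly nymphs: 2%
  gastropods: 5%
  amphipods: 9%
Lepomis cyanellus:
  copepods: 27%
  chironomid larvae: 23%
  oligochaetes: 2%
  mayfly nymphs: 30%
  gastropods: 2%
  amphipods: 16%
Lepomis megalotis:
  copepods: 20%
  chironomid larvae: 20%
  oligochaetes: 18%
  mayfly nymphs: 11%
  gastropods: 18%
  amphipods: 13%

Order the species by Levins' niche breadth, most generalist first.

Lepomis megalotis > Lepomis cyanellus > Lepomis macrochirus

Convert percentages to proportions (divide by 100).
Σp_macrᵢ² = 0.63² + 0.02² + 0.19² + 0.02² + 0.05² + 0.09² = 0.3969 + 0.0004 + 0.0361 + 0.0004 + 0.0025 + 0.0081 = 0.4444
B_macr = 1 / 0.4444 = 2.2502
Σp_cyanᵢ² = 0.27² + 0.23² + 0.02² + 0.30² + 0.02² + 0.16² = 0.0729 + 0.0529 + 0.0004 + 0.0900 + 0.0004 + 0.0256 = 0.2422
B_cyan = 1 / 0.2422 = 4.1288
Σp_megaᵢ² = 0.20² + 0.20² + 0.18² + 0.11² + 0.18² + 0.13² = 0.0400 + 0.0400 + 0.0324 + 0.0121 + 0.0324 + 0.0169 = 0.1738
B_mega = 1 / 0.1738 = 5.7537
Ranking by B (broadest → narrowest): Lepomis megalotis (5.75) > Lepomis cyanellus (4.13) > Lepomis macrochirus (2.25)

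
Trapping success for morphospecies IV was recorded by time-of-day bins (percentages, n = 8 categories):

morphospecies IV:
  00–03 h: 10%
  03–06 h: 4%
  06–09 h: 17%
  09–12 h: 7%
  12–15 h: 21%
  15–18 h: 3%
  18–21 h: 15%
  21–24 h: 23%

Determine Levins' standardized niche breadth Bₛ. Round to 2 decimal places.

Convert percentages to proportions (divide by 100).
Σpᵢ² = 0.10² + 0.04² + 0.17² + 0.07² + 0.21² + 0.03² + 0.15² + 0.23² = 0.0100 + 0.0016 + 0.0289 + 0.0049 + 0.0441 + 0.0009 + 0.0225 + 0.0529 = 0.1658
B = 1 / 0.1658 = 6.0314
Bₛ = (B − 1)/(n − 1) = (6.0314 − 1)/(8 − 1) = 5.0314/7 = 0.7188

0.72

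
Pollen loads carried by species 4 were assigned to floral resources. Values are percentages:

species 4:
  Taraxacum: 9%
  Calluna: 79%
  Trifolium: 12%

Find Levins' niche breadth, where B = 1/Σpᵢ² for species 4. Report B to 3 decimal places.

1.547

Convert percentages to proportions (divide by 100).
Σpᵢ² = 0.09² + 0.79² + 0.12² = 0.0081 + 0.6241 + 0.0144 = 0.6466
B = 1 / 0.6466 = 1.54655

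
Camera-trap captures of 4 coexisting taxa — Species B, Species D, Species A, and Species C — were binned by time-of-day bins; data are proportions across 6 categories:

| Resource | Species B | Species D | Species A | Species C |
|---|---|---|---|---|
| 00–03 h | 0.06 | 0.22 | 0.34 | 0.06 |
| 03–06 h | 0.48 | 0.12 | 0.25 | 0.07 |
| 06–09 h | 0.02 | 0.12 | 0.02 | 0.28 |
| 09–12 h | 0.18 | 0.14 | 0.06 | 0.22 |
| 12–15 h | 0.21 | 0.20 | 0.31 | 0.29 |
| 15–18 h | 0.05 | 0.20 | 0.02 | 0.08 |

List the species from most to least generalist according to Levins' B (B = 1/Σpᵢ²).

Σp_Bᵢ² = 0.06² + 0.48² + 0.02² + 0.18² + 0.21² + 0.05² = 0.0036 + 0.2304 + 0.0004 + 0.0324 + 0.0441 + 0.0025 = 0.3134
B_B = 1 / 0.3134 = 3.1908
Σp_Dᵢ² = 0.22² + 0.12² + 0.12² + 0.14² + 0.20² + 0.20² = 0.0484 + 0.0144 + 0.0144 + 0.0196 + 0.0400 + 0.0400 = 0.1768
B_D = 1 / 0.1768 = 5.6561
Σp_Aᵢ² = 0.34² + 0.25² + 0.02² + 0.06² + 0.31² + 0.02² = 0.1156 + 0.0625 + 0.0004 + 0.0036 + 0.0961 + 0.0004 = 0.2786
B_A = 1 / 0.2786 = 3.5894
Σp_Cᵢ² = 0.06² + 0.07² + 0.28² + 0.22² + 0.29² + 0.08² = 0.0036 + 0.0049 + 0.0784 + 0.0484 + 0.0841 + 0.0064 = 0.2258
B_C = 1 / 0.2258 = 4.4287
Ranking by B (broadest → narrowest): Species D (5.66) > Species C (4.43) > Species A (3.59) > Species B (3.19)

Species D > Species C > Species A > Species B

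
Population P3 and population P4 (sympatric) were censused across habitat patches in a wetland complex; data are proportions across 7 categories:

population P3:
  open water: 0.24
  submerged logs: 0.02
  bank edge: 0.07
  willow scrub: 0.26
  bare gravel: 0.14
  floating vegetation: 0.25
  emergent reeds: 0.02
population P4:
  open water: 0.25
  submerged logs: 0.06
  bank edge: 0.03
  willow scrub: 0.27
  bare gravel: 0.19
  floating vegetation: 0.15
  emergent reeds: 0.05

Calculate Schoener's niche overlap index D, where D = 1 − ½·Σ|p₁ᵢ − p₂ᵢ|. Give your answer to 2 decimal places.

Σ|p₁ᵢ − p₂ᵢ| = 0.01 + 0.04 + 0.04 + 0.01 + 0.05 + 0.10 + 0.03 = 0.28
D = 1 − ½ × 0.28 = 1 − 0.140 = 0.8600

0.86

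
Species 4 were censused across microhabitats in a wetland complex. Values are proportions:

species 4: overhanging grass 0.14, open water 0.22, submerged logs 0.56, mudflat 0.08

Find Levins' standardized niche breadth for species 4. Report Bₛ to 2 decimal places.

Σpᵢ² = 0.14² + 0.22² + 0.56² + 0.08² = 0.0196 + 0.0484 + 0.3136 + 0.0064 = 0.3880
B = 1 / 0.3880 = 2.5773
Bₛ = (B − 1)/(n − 1) = (2.5773 − 1)/(4 − 1) = 1.5773/3 = 0.5258

0.53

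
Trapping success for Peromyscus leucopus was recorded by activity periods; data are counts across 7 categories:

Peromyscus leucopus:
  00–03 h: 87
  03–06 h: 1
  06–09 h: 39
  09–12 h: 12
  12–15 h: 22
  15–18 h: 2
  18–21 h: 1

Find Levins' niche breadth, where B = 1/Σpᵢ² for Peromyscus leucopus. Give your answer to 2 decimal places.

Proportions for Peromyscus leucopus (n=164): 87/164=0.5305, 1/164=0.0061, 39/164=0.2378, 12/164=0.0732, 22/164=0.1341, 2/164=0.0122, 1/164=0.0061
Σpᵢ² = 0.5305² + 0.0061² + 0.2378² + 0.0732² + 0.1341² + 0.0122² + 0.0061² = 0.281430 + 0.000037 + 0.056549 + 0.005358 + 0.017983 + 0.000149 + 0.000037 = 0.361543
B = 1 / 0.361543 = 2.7659

2.77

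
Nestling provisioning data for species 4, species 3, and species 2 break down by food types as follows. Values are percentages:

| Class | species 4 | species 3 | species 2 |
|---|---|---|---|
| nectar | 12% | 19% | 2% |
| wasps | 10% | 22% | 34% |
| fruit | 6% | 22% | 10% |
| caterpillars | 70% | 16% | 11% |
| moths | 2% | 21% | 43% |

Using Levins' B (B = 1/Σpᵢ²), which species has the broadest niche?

Convert percentages to proportions (divide by 100).
Σp_4ᵢ² = 0.12² + 0.10² + 0.06² + 0.70² + 0.02² = 0.0144 + 0.0100 + 0.0036 + 0.4900 + 0.0004 = 0.5184
B_4 = 1 / 0.5184 = 1.9290
Σp_3ᵢ² = 0.19² + 0.22² + 0.22² + 0.16² + 0.21² = 0.0361 + 0.0484 + 0.0484 + 0.0256 + 0.0441 = 0.2026
B_3 = 1 / 0.2026 = 4.9358
Σp_2ᵢ² = 0.02² + 0.34² + 0.10² + 0.11² + 0.43² = 0.0004 + 0.1156 + 0.0100 + 0.0121 + 0.1849 = 0.3230
B_2 = 1 / 0.3230 = 3.0960
Highest B → broadest niche (most generalist): species 3 (B = 4.94).

species 3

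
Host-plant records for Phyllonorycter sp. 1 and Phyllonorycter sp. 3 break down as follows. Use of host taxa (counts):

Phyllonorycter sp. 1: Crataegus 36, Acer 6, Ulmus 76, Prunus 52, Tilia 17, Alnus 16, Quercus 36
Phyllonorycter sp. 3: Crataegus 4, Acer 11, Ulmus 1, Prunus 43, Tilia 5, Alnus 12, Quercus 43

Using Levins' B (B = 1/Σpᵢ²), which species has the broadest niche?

Proportions for Phyllonorycter sp. 1 (n=239): 36/239=0.1506, 6/239=0.0251, 76/239=0.3180, 52/239=0.2176, 17/239=0.0711, 16/239=0.0669, 36/239=0.1506
Proportions for Phyllonorycter sp. 3 (n=119): 4/119=0.0336, 11/119=0.0924, 1/119=0.0084, 43/119=0.3613, 5/119=0.0420, 12/119=0.1008, 43/119=0.3613
Σp_1ᵢ² = 0.1506² + 0.0251² + 0.3180² + 0.2176² + 0.0711² + 0.0669² + 0.1506² = 0.022680 + 0.000630 + 0.101124 + 0.047350 + 0.005055 + 0.004476 + 0.022680 = 0.203995
B_1 = 1 / 0.203995 = 4.9021
Σp_3ᵢ² = 0.0336² + 0.0924² + 0.0084² + 0.3613² + 0.0420² + 0.1008² + 0.3613² = 0.001129 + 0.008538 + 0.000071 + 0.130538 + 0.001764 + 0.010161 + 0.130538 = 0.282739
B_3 = 1 / 0.282739 = 3.5368
Highest B → broadest niche (most generalist): Phyllonorycter sp. 1 (B = 4.90).

Phyllonorycter sp. 1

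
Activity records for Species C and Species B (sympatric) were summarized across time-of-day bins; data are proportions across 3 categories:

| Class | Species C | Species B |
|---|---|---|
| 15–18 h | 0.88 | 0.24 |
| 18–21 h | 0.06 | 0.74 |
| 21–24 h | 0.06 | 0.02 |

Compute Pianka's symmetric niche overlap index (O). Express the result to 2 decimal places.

Σ p₁ᵢp₂ᵢ = 0.2112 + 0.0444 + 0.0012 = 0.2568
Σp_1ᵢ² = 0.88² + 0.06² + 0.06² = 0.7744 + 0.0036 + 0.0036 = 0.7816
Σp_2ᵢ² = 0.24² + 0.74² + 0.02² = 0.0576 + 0.5476 + 0.0004 = 0.6056
O = 0.2568 / √(0.7816 × 0.6056) = 0.2568 / 0.68799 = 0.3733

0.37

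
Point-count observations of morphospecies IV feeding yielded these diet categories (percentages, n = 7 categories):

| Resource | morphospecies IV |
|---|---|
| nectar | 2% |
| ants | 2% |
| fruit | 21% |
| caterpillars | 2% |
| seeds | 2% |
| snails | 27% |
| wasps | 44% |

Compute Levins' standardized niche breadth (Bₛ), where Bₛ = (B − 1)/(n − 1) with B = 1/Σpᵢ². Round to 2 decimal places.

0.37

Convert percentages to proportions (divide by 100).
Σpᵢ² = 0.02² + 0.02² + 0.21² + 0.02² + 0.02² + 0.27² + 0.44² = 0.0004 + 0.0004 + 0.0441 + 0.0004 + 0.0004 + 0.0729 + 0.1936 = 0.3122
B = 1 / 0.3122 = 3.2031
Bₛ = (B − 1)/(n − 1) = (3.2031 − 1)/(7 − 1) = 2.2031/6 = 0.3672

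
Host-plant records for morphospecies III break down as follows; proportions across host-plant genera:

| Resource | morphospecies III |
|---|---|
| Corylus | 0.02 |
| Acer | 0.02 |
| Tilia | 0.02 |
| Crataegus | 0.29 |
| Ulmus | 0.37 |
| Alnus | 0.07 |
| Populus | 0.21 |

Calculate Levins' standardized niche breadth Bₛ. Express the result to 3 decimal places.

Σpᵢ² = 0.02² + 0.02² + 0.02² + 0.29² + 0.37² + 0.07² + 0.21² = 0.0004 + 0.0004 + 0.0004 + 0.0841 + 0.1369 + 0.0049 + 0.0441 = 0.2712
B = 1 / 0.2712 = 3.68732
Bₛ = (B − 1)/(n − 1) = (3.68732 − 1)/(7 − 1) = 2.68732/6 = 0.44789

0.448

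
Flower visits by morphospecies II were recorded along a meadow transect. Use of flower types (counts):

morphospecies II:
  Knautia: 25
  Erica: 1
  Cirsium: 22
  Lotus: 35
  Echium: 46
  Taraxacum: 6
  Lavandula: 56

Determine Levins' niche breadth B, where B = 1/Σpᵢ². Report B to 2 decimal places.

Proportions for morphospecies II (n=191): 25/191=0.1309, 1/191=0.0052, 22/191=0.1152, 35/191=0.1832, 46/191=0.2408, 6/191=0.0314, 56/191=0.2932
Σpᵢ² = 0.1309² + 0.0052² + 0.1152² + 0.1832² + 0.2408² + 0.0314² + 0.2932² = 0.017135 + 0.000027 + 0.013271 + 0.033562 + 0.057985 + 0.000986 + 0.085966 = 0.208932
B = 1 / 0.208932 = 4.7862

4.79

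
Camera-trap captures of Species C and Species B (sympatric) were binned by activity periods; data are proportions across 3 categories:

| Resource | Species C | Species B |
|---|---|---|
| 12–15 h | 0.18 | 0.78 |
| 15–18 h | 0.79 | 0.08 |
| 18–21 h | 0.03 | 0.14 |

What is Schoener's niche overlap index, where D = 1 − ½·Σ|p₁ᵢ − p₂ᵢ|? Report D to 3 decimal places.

0.290

Σ|p₁ᵢ − p₂ᵢ| = 0.60 + 0.71 + 0.11 = 1.42
D = 1 − ½ × 1.42 = 1 − 0.710 = 0.29000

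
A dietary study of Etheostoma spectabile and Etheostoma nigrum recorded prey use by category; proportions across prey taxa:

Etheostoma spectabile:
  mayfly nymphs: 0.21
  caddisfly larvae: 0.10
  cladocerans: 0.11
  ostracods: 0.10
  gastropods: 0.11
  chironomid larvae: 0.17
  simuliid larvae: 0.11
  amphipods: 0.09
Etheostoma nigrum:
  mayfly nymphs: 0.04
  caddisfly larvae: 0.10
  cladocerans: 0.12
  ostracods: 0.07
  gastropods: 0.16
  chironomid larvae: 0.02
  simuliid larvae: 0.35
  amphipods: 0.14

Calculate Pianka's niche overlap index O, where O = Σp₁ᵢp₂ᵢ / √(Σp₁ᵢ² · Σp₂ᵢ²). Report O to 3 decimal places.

0.669

Σ p₁ᵢp₂ᵢ = 0.0084 + 0.0100 + 0.0132 + 0.0070 + 0.0176 + 0.0034 + 0.0385 + 0.0126 = 0.1107
Σp_1ᵢ² = 0.21² + 0.10² + 0.11² + 0.10² + 0.11² + 0.17² + 0.11² + 0.09² = 0.0441 + 0.0100 + 0.0121 + 0.0100 + 0.0121 + 0.0289 + 0.0121 + 0.0081 = 0.1374
Σp_2ᵢ² = 0.04² + 0.10² + 0.12² + 0.07² + 0.16² + 0.02² + 0.35² + 0.14² = 0.0016 + 0.0100 + 0.0144 + 0.0049 + 0.0256 + 0.0004 + 0.1225 + 0.0196 = 0.1990
O = 0.1107 / √(0.1374 × 0.1990) = 0.1107 / 0.165356 = 0.66946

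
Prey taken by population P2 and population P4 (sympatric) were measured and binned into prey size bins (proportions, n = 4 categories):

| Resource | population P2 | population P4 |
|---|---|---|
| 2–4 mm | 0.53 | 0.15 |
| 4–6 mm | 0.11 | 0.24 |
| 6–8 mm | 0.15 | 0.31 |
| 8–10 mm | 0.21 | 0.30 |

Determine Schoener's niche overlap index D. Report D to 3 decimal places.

0.620

Σ|p₁ᵢ − p₂ᵢ| = 0.38 + 0.13 + 0.16 + 0.09 = 0.76
D = 1 − ½ × 0.76 = 1 − 0.380 = 0.62000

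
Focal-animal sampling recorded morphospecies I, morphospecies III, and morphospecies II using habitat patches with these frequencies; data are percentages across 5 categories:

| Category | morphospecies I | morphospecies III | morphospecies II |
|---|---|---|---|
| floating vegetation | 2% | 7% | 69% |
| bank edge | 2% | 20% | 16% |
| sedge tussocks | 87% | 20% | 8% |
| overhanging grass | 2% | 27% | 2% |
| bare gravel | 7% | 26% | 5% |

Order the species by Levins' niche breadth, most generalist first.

Convert percentages to proportions (divide by 100).
Σp_Iᵢ² = 0.02² + 0.02² + 0.87² + 0.02² + 0.07² = 0.0004 + 0.0004 + 0.7569 + 0.0004 + 0.0049 = 0.7630
B_I = 1 / 0.7630 = 1.3106
Σp_IIIᵢ² = 0.07² + 0.20² + 0.20² + 0.27² + 0.26² = 0.0049 + 0.0400 + 0.0400 + 0.0729 + 0.0676 = 0.2254
B_III = 1 / 0.2254 = 4.4366
Σp_IIᵢ² = 0.69² + 0.16² + 0.08² + 0.02² + 0.05² = 0.4761 + 0.0256 + 0.0064 + 0.0004 + 0.0025 = 0.5110
B_II = 1 / 0.5110 = 1.9569
Ranking by B (broadest → narrowest): morphospecies III (4.44) > morphospecies II (1.96) > morphospecies I (1.31)

morphospecies III > morphospecies II > morphospecies I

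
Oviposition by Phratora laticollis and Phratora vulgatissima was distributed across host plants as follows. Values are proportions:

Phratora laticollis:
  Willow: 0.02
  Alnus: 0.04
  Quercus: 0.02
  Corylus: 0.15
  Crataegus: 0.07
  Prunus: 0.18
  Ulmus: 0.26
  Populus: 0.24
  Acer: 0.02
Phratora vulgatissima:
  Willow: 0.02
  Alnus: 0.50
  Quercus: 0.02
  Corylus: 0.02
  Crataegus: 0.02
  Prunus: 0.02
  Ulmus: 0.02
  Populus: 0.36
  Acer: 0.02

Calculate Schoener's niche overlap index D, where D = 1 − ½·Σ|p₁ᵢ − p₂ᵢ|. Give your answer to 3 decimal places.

0.420

Σ|p₁ᵢ − p₂ᵢ| = 0.00 + 0.46 + 0.00 + 0.13 + 0.05 + 0.16 + 0.24 + 0.12 + 0.00 = 1.16
D = 1 − ½ × 1.16 = 1 − 0.580 = 0.42000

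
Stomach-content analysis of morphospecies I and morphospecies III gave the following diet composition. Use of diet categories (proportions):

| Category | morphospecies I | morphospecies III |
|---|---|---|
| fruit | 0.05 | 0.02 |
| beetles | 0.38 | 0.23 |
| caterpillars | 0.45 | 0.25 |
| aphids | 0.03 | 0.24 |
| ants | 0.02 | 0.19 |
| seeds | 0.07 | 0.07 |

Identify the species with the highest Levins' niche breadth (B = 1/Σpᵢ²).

morphospecies III

Σp_Iᵢ² = 0.05² + 0.38² + 0.45² + 0.03² + 0.02² + 0.07² = 0.0025 + 0.1444 + 0.2025 + 0.0009 + 0.0004 + 0.0049 = 0.3556
B_I = 1 / 0.3556 = 2.8121
Σp_IIIᵢ² = 0.02² + 0.23² + 0.25² + 0.24² + 0.19² + 0.07² = 0.0004 + 0.0529 + 0.0625 + 0.0576 + 0.0361 + 0.0049 = 0.2144
B_III = 1 / 0.2144 = 4.6642
Highest B → broadest niche (most generalist): morphospecies III (B = 4.66).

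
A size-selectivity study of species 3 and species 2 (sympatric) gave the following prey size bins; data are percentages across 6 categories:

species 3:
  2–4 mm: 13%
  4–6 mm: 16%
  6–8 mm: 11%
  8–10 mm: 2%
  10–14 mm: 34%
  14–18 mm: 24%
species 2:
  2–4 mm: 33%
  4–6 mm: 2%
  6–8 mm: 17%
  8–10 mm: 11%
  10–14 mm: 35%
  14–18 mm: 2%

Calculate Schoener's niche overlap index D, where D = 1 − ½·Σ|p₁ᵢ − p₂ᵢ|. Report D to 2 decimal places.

0.64

Convert percentages to proportions (divide by 100).
Σ|p₁ᵢ − p₂ᵢ| = 0.20 + 0.14 + 0.06 + 0.09 + 0.01 + 0.22 = 0.72
D = 1 − ½ × 0.72 = 1 − 0.360 = 0.6400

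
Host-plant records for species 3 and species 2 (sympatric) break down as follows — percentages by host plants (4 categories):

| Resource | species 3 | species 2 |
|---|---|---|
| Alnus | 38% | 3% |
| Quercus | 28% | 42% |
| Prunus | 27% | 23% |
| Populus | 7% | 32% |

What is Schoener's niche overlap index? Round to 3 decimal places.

0.610

Convert percentages to proportions (divide by 100).
Σ|p₁ᵢ − p₂ᵢ| = 0.35 + 0.14 + 0.04 + 0.25 = 0.78
D = 1 − ½ × 0.78 = 1 − 0.390 = 0.61000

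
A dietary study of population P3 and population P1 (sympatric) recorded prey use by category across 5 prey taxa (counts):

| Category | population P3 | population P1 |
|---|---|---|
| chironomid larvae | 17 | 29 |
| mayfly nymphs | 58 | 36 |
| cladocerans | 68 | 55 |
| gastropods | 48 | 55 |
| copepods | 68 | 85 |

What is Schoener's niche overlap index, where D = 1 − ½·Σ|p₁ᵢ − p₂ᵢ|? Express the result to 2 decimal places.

0.86

Proportions for population P3 (n=259): 17/259=0.0656, 58/259=0.2239, 68/259=0.2625, 48/259=0.1853, 68/259=0.2625
Proportions for population P1 (n=260): 29/260=0.1115, 36/260=0.1385, 55/260=0.2115, 55/260=0.2115, 85/260=0.3269
Σ|p₁ᵢ − p₂ᵢ| = 0.0459 + 0.0854 + 0.0510 + 0.0262 + 0.0644 = 0.2729
D = 1 − ½ × 0.2729 = 1 − 0.13645 = 0.86355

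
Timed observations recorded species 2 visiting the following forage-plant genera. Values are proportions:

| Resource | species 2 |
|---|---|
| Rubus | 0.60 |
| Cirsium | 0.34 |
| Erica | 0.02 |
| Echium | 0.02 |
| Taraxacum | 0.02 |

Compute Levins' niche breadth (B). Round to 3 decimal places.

2.097

Σpᵢ² = 0.60² + 0.34² + 0.02² + 0.02² + 0.02² = 0.3600 + 0.1156 + 0.0004 + 0.0004 + 0.0004 = 0.4768
B = 1 / 0.4768 = 2.09732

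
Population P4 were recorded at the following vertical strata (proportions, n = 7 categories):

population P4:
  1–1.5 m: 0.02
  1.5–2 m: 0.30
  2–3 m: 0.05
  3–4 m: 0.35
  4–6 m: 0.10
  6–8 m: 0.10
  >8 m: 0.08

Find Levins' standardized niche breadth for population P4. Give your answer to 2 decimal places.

0.52

Σpᵢ² = 0.02² + 0.30² + 0.05² + 0.35² + 0.10² + 0.10² + 0.08² = 0.0004 + 0.0900 + 0.0025 + 0.1225 + 0.0100 + 0.0100 + 0.0064 = 0.2418
B = 1 / 0.2418 = 4.1356
Bₛ = (B − 1)/(n − 1) = (4.1356 − 1)/(7 − 1) = 3.1356/6 = 0.5226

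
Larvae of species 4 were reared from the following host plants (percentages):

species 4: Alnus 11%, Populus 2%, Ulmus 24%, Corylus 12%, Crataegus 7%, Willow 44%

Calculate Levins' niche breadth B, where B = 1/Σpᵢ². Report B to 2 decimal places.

Convert percentages to proportions (divide by 100).
Σpᵢ² = 0.11² + 0.02² + 0.24² + 0.12² + 0.07² + 0.44² = 0.0121 + 0.0004 + 0.0576 + 0.0144 + 0.0049 + 0.1936 = 0.2830
B = 1 / 0.2830 = 3.5336

3.53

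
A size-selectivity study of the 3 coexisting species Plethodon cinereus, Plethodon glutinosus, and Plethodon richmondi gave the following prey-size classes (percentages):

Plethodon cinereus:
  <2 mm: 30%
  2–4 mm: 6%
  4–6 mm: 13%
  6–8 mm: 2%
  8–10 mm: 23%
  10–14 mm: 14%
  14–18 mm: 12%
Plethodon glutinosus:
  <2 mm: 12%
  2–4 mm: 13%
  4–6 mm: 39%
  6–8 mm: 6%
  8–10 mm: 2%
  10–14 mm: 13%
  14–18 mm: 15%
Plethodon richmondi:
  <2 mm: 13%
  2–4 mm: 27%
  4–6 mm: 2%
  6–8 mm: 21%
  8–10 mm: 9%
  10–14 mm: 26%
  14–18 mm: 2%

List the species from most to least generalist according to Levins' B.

Convert percentages to proportions (divide by 100).
Σp_cineᵢ² = 0.30² + 0.06² + 0.13² + 0.02² + 0.23² + 0.14² + 0.12² = 0.0900 + 0.0036 + 0.0169 + 0.0004 + 0.0529 + 0.0196 + 0.0144 = 0.1978
B_cine = 1 / 0.1978 = 5.0556
Σp_glutᵢ² = 0.12² + 0.13² + 0.39² + 0.06² + 0.02² + 0.13² + 0.15² = 0.0144 + 0.0169 + 0.1521 + 0.0036 + 0.0004 + 0.0169 + 0.0225 = 0.2268
B_glut = 1 / 0.2268 = 4.4092
Σp_richᵢ² = 0.13² + 0.27² + 0.02² + 0.21² + 0.09² + 0.26² + 0.02² = 0.0169 + 0.0729 + 0.0004 + 0.0441 + 0.0081 + 0.0676 + 0.0004 = 0.2104
B_rich = 1 / 0.2104 = 4.7529
Ranking by B (broadest → narrowest): Plethodon cinereus (5.06) > Plethodon richmondi (4.75) > Plethodon glutinosus (4.41)

Plethodon cinereus > Plethodon richmondi > Plethodon glutinosus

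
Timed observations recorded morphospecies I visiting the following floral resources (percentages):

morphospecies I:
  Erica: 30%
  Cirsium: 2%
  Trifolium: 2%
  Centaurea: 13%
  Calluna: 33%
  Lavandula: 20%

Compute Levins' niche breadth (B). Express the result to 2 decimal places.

Convert percentages to proportions (divide by 100).
Σpᵢ² = 0.30² + 0.02² + 0.02² + 0.13² + 0.33² + 0.20² = 0.0900 + 0.0004 + 0.0004 + 0.0169 + 0.1089 + 0.0400 = 0.2566
B = 1 / 0.2566 = 3.8971

3.90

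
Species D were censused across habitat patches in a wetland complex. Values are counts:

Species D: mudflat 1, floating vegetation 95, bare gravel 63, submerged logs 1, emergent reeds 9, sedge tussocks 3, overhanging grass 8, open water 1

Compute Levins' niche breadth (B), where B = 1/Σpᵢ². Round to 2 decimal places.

Proportions for Species D (n=181): 1/181=0.0055, 95/181=0.5249, 63/181=0.3481, 1/181=0.0055, 9/181=0.0497, 3/181=0.0166, 8/181=0.0442, 1/181=0.0055
Σpᵢ² = 0.0055² + 0.5249² + 0.3481² + 0.0055² + 0.0497² + 0.0166² + 0.0442² + 0.0055² = 0.000030 + 0.275520 + 0.121174 + 0.000030 + 0.002470 + 0.000276 + 0.001954 + 0.000030 = 0.401484
B = 1 / 0.401484 = 2.4908

2.49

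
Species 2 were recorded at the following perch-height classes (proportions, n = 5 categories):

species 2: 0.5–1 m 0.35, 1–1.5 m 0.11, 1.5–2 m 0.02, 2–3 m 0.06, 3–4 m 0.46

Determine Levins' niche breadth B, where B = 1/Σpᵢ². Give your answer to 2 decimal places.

Σpᵢ² = 0.35² + 0.11² + 0.02² + 0.06² + 0.46² = 0.1225 + 0.0121 + 0.0004 + 0.0036 + 0.2116 = 0.3502
B = 1 / 0.3502 = 2.8555

2.86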